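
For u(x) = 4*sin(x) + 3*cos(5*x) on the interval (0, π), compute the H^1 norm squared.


||u||_{H^1(0,π)}^2 = 133*π

u'(x) = -15*sin(5*x) + 4*cos(x).
Expand u² and (u')² and integrate term by term on (0, π), using: for integers n ≥ 1, ∫_0^π sin²(nx) dx = ∫_0^π cos²(nx) dx = π/2; for n ≠ n', ∫_0^π sin(nx)sin(n'x) dx = ∫_0^π cos(nx)cos(n'x) dx = 0; and by product-to-sum, ∫_0^π sin(nx)cos(n'x) dx = ½∫_0^π [sin((n+n')x) + sin((n−n')x)] dx, which is 0 when n+n' is even and 2n/(n²−n'²) when n+n' is odd (it need not vanish on (0, π)).
  u² squared terms: (3)²·∫cos(5x)² dx = 9·π/2 = 9*π/2;  (4)²·∫sin(x)² dx = 16·π/2 = 8*π.
  u² cross terms: 2·(3)·(4)·∫cos(5x)·sin(x) dx = 24·(0) = 0.
  So ∫_0^π u² dx = 9*π/2 + 8*π + 0 = 25*π/2.
  (u')² squared terms: (-15)²·∫sin(5x)² dx = 225·π/2 = 225*π/2;  (4)²·∫cos(x)² dx = 16·π/2 = 8*π.
  (u')² cross terms: 2·(-15)·(4)·∫sin(5x)·cos(x) dx = -120·(0) = 0.
  So ∫_0^π (u')² dx = 225*π/2 + 8*π + 0 = 241*π/2.
||u||_{H^1}^2 = (25*π/2) + (241*π/2) = 133*π.


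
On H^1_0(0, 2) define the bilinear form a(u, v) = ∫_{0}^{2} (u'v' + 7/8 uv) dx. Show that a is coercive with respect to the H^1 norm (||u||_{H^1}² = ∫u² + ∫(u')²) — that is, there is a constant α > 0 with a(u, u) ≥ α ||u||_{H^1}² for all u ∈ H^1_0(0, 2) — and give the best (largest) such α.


α = (7/2 + π^2)/(4 + π^2)

Coercivity of a(·,·) on H^1_0(0, 2) means a(u, u) ≥ α ||u||_{H^1}² for every u ∈ H^1_0.
The interval has length L = 2, and Poincaré/coercivity depend only on L. Here a(u, u) = ∫(u')² + (7/8)·∫u².
Here 0 < c = 7/8 < 1. The condition a(u,u) ≥ α||u||_{H^1}² reads (1−α)∫(u')² ≥ (α−c)∫u². Any admissible α is ≤ 1 (rapidly oscillating u have ∫u²/∫(u')² → 0), and α = 1 would force 0 ≥ (1−c)∫u², impossible since c < 1; so 1−α > 0. By the sharp Poincaré inequality on H^1_0 of an interval of length L, ∫(u')² ≥ (π/L)²∫u² with equality for the first sine mode sin(π(x−x₀)/L) (x₀ the left endpoint), so the inequality holds for all u iff (1−α)(π/L)² ≥ α − c, i.e. α ≤ ((π/L)² + c)/((π/L)² + 1) = (1 + c(L/π)²)/(1 + (L/π)²). With (π/L)² = π^2/4 and c = 7/8, the largest admissible constant is α = ((π/L)² + c)/((π/L)² + 1).
Simplifying, α = (7/2 + π^2)/(4 + π^2).


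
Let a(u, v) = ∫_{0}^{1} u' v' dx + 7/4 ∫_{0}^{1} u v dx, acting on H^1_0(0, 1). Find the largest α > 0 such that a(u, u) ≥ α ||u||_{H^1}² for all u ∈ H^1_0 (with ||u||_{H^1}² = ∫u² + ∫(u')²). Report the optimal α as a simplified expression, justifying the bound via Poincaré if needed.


α = 1

Coercivity of a(·,·) on H^1_0(0, 1) means a(u, u) ≥ α ||u||_{H^1}² for every u ∈ H^1_0.
The interval has length L = 1, and Poincaré/coercivity depend only on L. Here a(u, u) = ∫(u')² + (7/4)·∫u².
Here c = 7/4 ≥ 1, so a(u,u) = ∫(u')² + c∫u² ≥ ∫(u')² + ∫u² = ||u||_{H^1}², i.e. α = 1 works. No larger α is possible: a(u,u) ≥ α||u||_{H^1}² means (1−α)∫(u')² ≥ (α−c)∫u², and for the modes u_n = sin(nπ(x−x₀)/L) (x₀ the left endpoint) one has ∫u_n²/∫(u_n')² = (L/(nπ))² → 0, so a(u_n,u_n)/||u_n||_{H^1}² → 1. Hence the optimal constant is α = 1.
Therefore α = 1.


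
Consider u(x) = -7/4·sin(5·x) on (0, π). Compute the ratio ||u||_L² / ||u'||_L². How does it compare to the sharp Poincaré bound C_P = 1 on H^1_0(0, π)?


||u||_L² / ||u'||_L² = 1/5 < C_P = 1.

u(x) = -7/4·sin(5·x), so u'(x) = -35*cos(5*x)/4.
Writing u(x) = A·sin(kπx/L) with A = -7/4 and k = 5, use ∫_0^L sin²(kπx/L) dx = L/2 and ∫_0^L cos²(kπx/L) dx = L/2.
u² = 49/16·sin²(5·x) and (u')² = 1225/16·cos²(5·x), and each of sin², cos² integrates to L/2 = π/2 over (0, π).
∫_0^π u² dx = 49*π/32, so ||u||_L² = 7*sqrt(2)*sqrt(π)/8.
∫_0^π (u')² dx = 1225*π/32, so ||u'||_L² = 35*sqrt(2)*sqrt(π)/8.
Ratio ||u||_L² / ||u'||_L² = 1/5.
Sharp Poincaré constant on H^1_0(0, π) is C_P = L/π = 1, achieved by sin(x).
This is the k = 5 harmonic; the ratio L/(kπ) is strictly less than C_P = L/π, consistent with the sharp inequality ||u||_L² ≤ C_P ||u'||_L².


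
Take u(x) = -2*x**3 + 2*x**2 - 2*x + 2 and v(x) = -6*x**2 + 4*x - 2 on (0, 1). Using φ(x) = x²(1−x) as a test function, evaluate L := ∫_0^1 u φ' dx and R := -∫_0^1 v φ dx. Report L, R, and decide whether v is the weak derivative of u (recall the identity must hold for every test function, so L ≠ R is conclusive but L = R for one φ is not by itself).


LHS = 1/6, RHS = 1/6. Yes, v = u' weakly.

u(x) = -2*x**3 + 2*x**2 - 2*x + 2, classical derivative u'(x) = -6*x**2 + 4*x - 2.
φ(x) = x²(1−x), so φ'(x) = x*(2 - 3*x).
Note φ(0) = φ(1) = 0, so the boundary term u·φ vanishes.
LHS = ∫_0^1 u(x) φ'(x) dx = ∫_0^1 (6*x^5 - 10*x^4 + 10*x^3 - 10*x^2 + 4*x) dx. Term by term:
  ∫_0^1 6*x^5 dx = 1;  ∫_0^1 -10*x^4 dx = -2;  ∫_0^1 10*x^3 dx = 5/2;
  ∫_0^1 -10*x^2 dx = -10/3;  ∫_0^1 4*x dx = 2.
Sum: 1 − 2 + 5/2 − 10/3 + 2 = 1/6.
So LHS = 1/6.
∫_0^1 v(x) φ(x) dx = ∫_0^1 (6*x^5 - 10*x^4 + 6*x^3 - 2*x^2) dx. Term by term:
  ∫_0^1 6*x^5 dx = 1;  ∫_0^1 -10*x^4 dx = -2;  ∫_0^1 6*x^3 dx = 3/2;
  ∫_0^1 -2*x^2 dx = -2/3.
Sum: 1 − 2 + 3/2 − 2/3 = -1/6.
So RHS = -∫_0^1 v(x) φ(x) dx = 1/6.
LHS = RHS, so the identity holds for this test φ.
Moreover u is smooth here and v(x) = u'(x) = -6*x**2 + 4*x - 2 pointwise, so the identity holds for every test function. Hence v is the weak derivative of u.


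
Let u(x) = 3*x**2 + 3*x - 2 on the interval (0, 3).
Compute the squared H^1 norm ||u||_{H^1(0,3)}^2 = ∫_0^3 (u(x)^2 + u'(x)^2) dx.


||u||_{H^1}^2 = 12459/10

The H^1 norm (squared) on an interval (0, L) is
  ||u||_{H^1}^2 = ∫_0^L u(x)^2 dx + ∫_0^L u'(x)^2 dx.
Compute u'(x) = 6*x + 3.
Then u(x)^2 = 9*x**4 + 18*x**3 - 3*x**2 - 12*x + 4 and u'(x)^2 = 36*x**2 + 36*x + 9.
Integrate each monomial from 0 to 3 using ∫_0^3 c·x^n dx = c·3^(n+1)/(n+1):
  ∫_0^3 u(x)^2 dx = ∫_0^3 (9*x^4 + 18*x^3 - 3*x^2 - 12*x + 4) dx. Term by term:
    ∫_0^3 9*x^4 dx = 2187/5;  ∫_0^3 18*x^3 dx = 729/2;  ∫_0^3 -3*x^2 dx = -27;
    ∫_0^3 -12*x dx = -54;  ∫_0^3 4 dx = 12.
  Sum: 2187/5 + 729/2 − 27 − 54 + 12 = 7329/10.
  ∫_0^3 u'(x)^2 dx = ∫_0^3 (36*x^2 + 36*x + 9) dx. Term by term:
    ∫_0^3 36*x^2 dx = 324;  ∫_0^3 36*x dx = 162;  ∫_0^3 9 dx = 27.
  Sum: 324 + 162 + 27 = 513.
Adding: ||u||_{H^1}^2 = 7329/10 + 513 = 12459/10.


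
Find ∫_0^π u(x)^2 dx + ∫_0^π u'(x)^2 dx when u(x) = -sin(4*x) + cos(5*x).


||u||_{H^1(0,π)}^2 = 416/9 + 43*π/2

u'(x) = -5*sin(5*x) - 4*cos(4*x).
Expand u² and (u')² and integrate term by term on (0, π), using: for integers n ≥ 1, ∫_0^π sin²(nx) dx = ∫_0^π cos²(nx) dx = π/2; for n ≠ n', ∫_0^π sin(nx)sin(n'x) dx = ∫_0^π cos(nx)cos(n'x) dx = 0; and by product-to-sum, ∫_0^π sin(nx)cos(n'x) dx = ½∫_0^π [sin((n+n')x) + sin((n−n')x)] dx, which is 0 when n+n' is even and 2n/(n²−n'²) when n+n' is odd (it need not vanish on (0, π)).
  u² squared terms: (-1)²·∫sin(4x)² dx = 1·π/2 = π/2;  (1)²·∫cos(5x)² dx = 1·π/2 = π/2.
  u² cross terms: 2·(-1)·(1)·∫sin(4x)·cos(5x) dx = -2·(-8/9) = 16/9.
  So ∫_0^π u² dx = π/2 + π/2 + 16/9 = 16/9 + π.
  (u')² squared terms: (-5)²·∫sin(5x)² dx = 25·π/2 = 25*π/2;  (-4)²·∫cos(4x)² dx = 16·π/2 = 8*π.
  (u')² cross terms: 2·(-5)·(-4)·∫sin(5x)·cos(4x) dx = 40·(10/9) = 400/9.
  So ∫_0^π (u')² dx = 25*π/2 + 8*π + 400/9 = 400/9 + 41*π/2.
||u||_{H^1}^2 = (16/9 + π) + (400/9 + 41*π/2) = 416/9 + 43*π/2.


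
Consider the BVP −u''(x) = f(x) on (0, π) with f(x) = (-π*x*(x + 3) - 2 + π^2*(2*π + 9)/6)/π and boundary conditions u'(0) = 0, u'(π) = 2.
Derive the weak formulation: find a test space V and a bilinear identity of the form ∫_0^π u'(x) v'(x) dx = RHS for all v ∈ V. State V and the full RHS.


V = H^1(0, π) (v unrestricted at boundary; u is determined up to an additive constant); weak form: ∫_0^π u'v' dx = ∫_0^π ((-π*x*(x + 3) - 2 + π^2*(2*π + 9)/6)/π) v dx + 2·v(π) for all v ∈ V.

Multiply both sides by a test function v and integrate from 0 to π:
  ∫_0^π −u''(x) v(x) dx = ∫_0^π f(x) v(x) dx.
Integrate the LHS by parts once:
  ∫_0^π −u'' v dx = −[u'(x) v(x)]_0^π + ∫_0^π u'(x) v'(x) dx.
Thus ∫_0^π u'(x) v'(x) dx = ∫_0^π f(x) v(x) dx + [u'(x) v(x)]_0^π.
Choose V so that boundary terms are either known or forced to vanish.
u has inhomogeneous Neumann u'(0) = 0, u'(π) = 2. [u' v]_0^π = (2)·v(π) − (0)·v(0) = 2·v(π). Take V = H^1(0, π); boundary term becomes part of RHS.
Weak formulation: find u (satisfying any essential BC) such that ∫_0^π u'(x) v'(x) dx = ∫_0^π f v dx + 2·v(π) for all v ∈ V (Neumann data are natural BCs: they enter the RHS as boundary terms).
Substituting f(x) = (-π*x*(x + 3) - 2 + π^2*(2*π + 9)/6)/π, the right-hand side is ∫_0^π ((-π*x*(x + 3) - 2 + π^2*(2*π + 9)/6)/π) v dx + 2·v(π).
Compatibility check (pure Neumann): taking v ≡ 1 ∈ V gives 0 = ∫_0^π f dx + (2) − (0), i.e. ∫_0^π f dx must equal u'(0) − u'(π) = -2. Indeed ∫_0^π ((-π*x*(x + 3) - 2 + π^2*(2*π + 9)/6)/π) dx = -2, so the data are compatible. The solution is then unique only up to an additive constant (fix it e.g. by requiring ∫_0^π u dx = 0).


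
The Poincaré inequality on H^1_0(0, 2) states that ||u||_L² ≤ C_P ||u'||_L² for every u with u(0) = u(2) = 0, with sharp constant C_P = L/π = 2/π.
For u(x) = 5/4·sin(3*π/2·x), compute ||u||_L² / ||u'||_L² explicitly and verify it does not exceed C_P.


||u||_L² / ||u'||_L² = 2/(3*π) < C_P = 2/π.

u(x) = 5/4·sin(3*π/2·x), so u'(x) = 15*π*cos(3*π*x/2)/8.
Writing u(x) = A·sin(kπx/L) with A = 5/4 and k = 3, use ∫_0^L sin²(kπx/L) dx = L/2 and ∫_0^L cos²(kπx/L) dx = L/2.
u² = 25/16·sin²(3*π/2·x) and (u')² = 225*π^2/64·cos²(3*π/2·x), and each of sin², cos² integrates to L/2 = 1 over (0, 2).
∫_0^2 u² dx = 25/16, so ||u||_L² = 5/4.
∫_0^2 (u')² dx = 225*π^2/64, so ||u'||_L² = 15*π/8.
Ratio ||u||_L² / ||u'||_L² = 2/(3*π).
Sharp Poincaré constant on H^1_0(0, 2) is C_P = L/π = 2/π, achieved by sin(π/2·x).
This is the k = 3 harmonic; the ratio L/(kπ) is strictly less than C_P = L/π, consistent with the sharp inequality ||u||_L² ≤ C_P ||u'||_L².


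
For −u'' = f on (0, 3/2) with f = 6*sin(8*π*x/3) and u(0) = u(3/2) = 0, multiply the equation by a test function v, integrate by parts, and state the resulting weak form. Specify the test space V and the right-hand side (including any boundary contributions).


V = H^1_0(0, 3/2) (so v(0) = v(3/2) = 0); weak form: ∫_0^3/2 u'v' dx = ∫_0^3/2 (6*sin(8*π*x/3)) v dx for all v ∈ V.

Multiply both sides by a test function v and integrate from 0 to 3/2:
  ∫_0^3/2 −u''(x) v(x) dx = ∫_0^3/2 f(x) v(x) dx.
Integrate the LHS by parts once:
  ∫_0^3/2 −u'' v dx = −[u'(x) v(x)]_0^3/2 + ∫_0^3/2 u'(x) v'(x) dx.
Thus ∫_0^3/2 u'(x) v'(x) dx = ∫_0^3/2 f(x) v(x) dx + [u'(x) v(x)]_0^3/2.
Choose V so that boundary terms are either known or forced to vanish.
u is Dirichlet: u(0) = u(3/2) = 0. Let V = H^1_0(0, 3/2); then v(0) = v(3/2) = 0, and [u' v]_0^3/2 = 0.
Weak formulation: find u (satisfying any essential BC) such that ∫_0^3/2 u'(x) v'(x) dx = ∫_0^3/2 f v dx for all v ∈ V.
Substituting f(x) = 6*sin(8*π*x/3), the right-hand side is ∫_0^3/2 (6*sin(8*π*x/3)) v dx.


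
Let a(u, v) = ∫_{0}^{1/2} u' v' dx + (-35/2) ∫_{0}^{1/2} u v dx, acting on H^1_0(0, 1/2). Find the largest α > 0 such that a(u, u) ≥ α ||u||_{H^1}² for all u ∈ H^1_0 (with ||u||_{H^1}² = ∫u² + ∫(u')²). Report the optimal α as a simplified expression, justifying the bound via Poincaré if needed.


α = (-35 + 8*π^2)/(2*(1 + 4*π^2))

Coercivity of a(·,·) on H^1_0(0, 1/2) means a(u, u) ≥ α ||u||_{H^1}² for every u ∈ H^1_0.
The interval has length L = 1/2, and Poincaré/coercivity depend only on L. Here a(u, u) = ∫(u')² + (-35/2)·∫u².
Here c = -35/2 < 0 with |c| < (π/L)² = 4*π^2, so coercivity still holds. The condition a(u,u) ≥ α||u||_{H^1}² reads (1−α)∫(u')² ≥ (α−c)∫u². Any admissible α is ≤ 1 (rapidly oscillating u have ∫u²/∫(u')² → 0), and α = 1 would force 0 ≥ (1−c)∫u², impossible since c < 1; so 1−α > 0. By the sharp Poincaré inequality on H^1_0 of an interval of length L, ∫(u')² ≥ (π/L)²∫u² with equality for the first sine mode sin(π(x−x₀)/L) (x₀ the left endpoint), so the inequality holds for all u iff (1−α)(π/L)² ≥ α − c, i.e. α ≤ ((π/L)² + c)/((π/L)² + 1) = (1 + c(L/π)²)/(1 + (L/π)²). (Direct route, valid since c ≤ 0: Poincaré gives c∫u² ≥ c(L/π)²∫(u')², so a(u,u) ≥ (1 + c(L/π)²)∫(u')², while ||u||_{H^1}² ≤ (1 + (L/π)²)∫(u')²; dividing yields the same α.) With (π/L)² = 4*π^2 and c = -35/2, the largest admissible constant is α = ((π/L)² + c)/((π/L)² + 1).
Simplifying, α = (-35 + 8*π^2)/(2*(1 + 4*π^2)).


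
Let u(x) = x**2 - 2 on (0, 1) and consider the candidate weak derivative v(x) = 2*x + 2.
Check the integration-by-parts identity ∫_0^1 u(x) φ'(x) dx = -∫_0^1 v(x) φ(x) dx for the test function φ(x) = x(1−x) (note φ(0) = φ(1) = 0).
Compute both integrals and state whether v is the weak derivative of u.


LHS = -1/6, RHS = -1/2. No, v is not the weak derivative of u.

u(x) = x**2 - 2, classical derivative u'(x) = 2*x.
φ(x) = x(1−x), so φ'(x) = 1 - 2*x.
Note φ(0) = φ(1) = 0, so the boundary term u·φ vanishes.
LHS = ∫_0^1 u(x) φ'(x) dx = ∫_0^1 (-2*x^3 + x^2 + 4*x - 2) dx. Term by term:
  ∫_0^1 -2*x^3 dx = -1/2;  ∫_0^1 x^2 dx = 1/3;  ∫_0^1 4*x dx = 2;
  ∫_0^1 -2 dx = -2.
Sum: -1/2 + 1/3 + 2 − 2 = -1/6.
So LHS = -1/6.
∫_0^1 v(x) φ(x) dx = ∫_0^1 (-2*x^3 + 2*x) dx. Term by term:
  ∫_0^1 -2*x^3 dx = -1/2;  ∫_0^1 2*x dx = 1.
Sum: -1/2 + 1 = 1/2.
So RHS = -∫_0^1 v(x) φ(x) dx = -1/2.
LHS − RHS = 1/3 ≠ 0, so the identity fails.
(For a valid weak derivative the identity must hold for EVERY test function, in particular this one. The failure shows v is NOT the weak derivative of u.)
Correct weak derivative would be u'(x) = 2*x.


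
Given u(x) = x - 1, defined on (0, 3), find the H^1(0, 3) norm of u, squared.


||u||_{H^1}^2 = 6

The H^1 norm (squared) on an interval (0, L) is
  ||u||_{H^1}^2 = ∫_0^L u(x)^2 dx + ∫_0^L u'(x)^2 dx.
Compute u'(x) = 1.
Then u(x)^2 = x**2 - 2*x + 1 and u'(x)^2 = 1.
Integrate each monomial from 0 to 3 using ∫_0^3 c·x^n dx = c·3^(n+1)/(n+1):
  ∫_0^3 u(x)^2 dx = ∫_0^3 (x^2 - 2*x + 1) dx. Term by term:
    ∫_0^3 x^2 dx = 9;  ∫_0^3 -2*x dx = -9;  ∫_0^3 1 dx = 3.
  Sum: 9 − 9 + 3 = 3.
  ∫_0^3 u'(x)^2 dx = ∫_0^3 (1) dx. Term by term:
    ∫_0^3 1 dx = 3.
Adding: ||u||_{H^1}^2 = 3 + 3 = 6.


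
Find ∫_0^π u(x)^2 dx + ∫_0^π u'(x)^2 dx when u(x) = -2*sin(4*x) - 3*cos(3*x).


||u||_{H^1(0,π)}^2 = 960/7 + 79*π

u'(x) = 9*sin(3*x) - 8*cos(4*x).
Expand u² and (u')² and integrate term by term on (0, π), using: for integers n ≥ 1, ∫_0^π sin²(nx) dx = ∫_0^π cos²(nx) dx = π/2; for n ≠ n', ∫_0^π sin(nx)sin(n'x) dx = ∫_0^π cos(nx)cos(n'x) dx = 0; and by product-to-sum, ∫_0^π sin(nx)cos(n'x) dx = ½∫_0^π [sin((n+n')x) + sin((n−n')x)] dx, which is 0 when n+n' is even and 2n/(n²−n'²) when n+n' is odd (it need not vanish on (0, π)).
  u² squared terms: (-3)²·∫cos(3x)² dx = 9·π/2 = 9*π/2;  (-2)²·∫sin(4x)² dx = 4·π/2 = 2*π.
  u² cross terms: 2·(-3)·(-2)·∫cos(3x)·sin(4x) dx = 12·(8/7) = 96/7.
  So ∫_0^π u² dx = 9*π/2 + 2*π + 96/7 = 96/7 + 13*π/2.
  (u')² squared terms: (-8)²·∫cos(4x)² dx = 64·π/2 = 32*π;  (9)²·∫sin(3x)² dx = 81·π/2 = 81*π/2.
  (u')² cross terms: 2·(-8)·(9)·∫cos(4x)·sin(3x) dx = -144·(-6/7) = 864/7.
  So ∫_0^π (u')² dx = 32*π + 81*π/2 + 864/7 = 864/7 + 145*π/2.
||u||_{H^1}^2 = (96/7 + 13*π/2) + (864/7 + 145*π/2) = 960/7 + 79*π.


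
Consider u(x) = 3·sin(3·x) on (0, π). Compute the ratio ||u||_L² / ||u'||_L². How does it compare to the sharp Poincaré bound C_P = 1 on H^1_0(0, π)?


||u||_L² / ||u'||_L² = 1/3 < C_P = 1.

u(x) = 3·sin(3·x), so u'(x) = 9*cos(3*x).
Writing u(x) = A·sin(kπx/L) with A = 3 and k = 3, use ∫_0^L sin²(kπx/L) dx = L/2 and ∫_0^L cos²(kπx/L) dx = L/2.
u² = 9·sin²(3·x) and (u')² = 81·cos²(3·x), and each of sin², cos² integrates to L/2 = π/2 over (0, π).
∫_0^π u² dx = 9*π/2, so ||u||_L² = 3*sqrt(2)*sqrt(π)/2.
∫_0^π (u')² dx = 81*π/2, so ||u'||_L² = 9*sqrt(2)*sqrt(π)/2.
Ratio ||u||_L² / ||u'||_L² = 1/3.
Sharp Poincaré constant on H^1_0(0, π) is C_P = L/π = 1, achieved by sin(x).
This is the k = 3 harmonic; the ratio L/(kπ) is strictly less than C_P = L/π, consistent with the sharp inequality ||u||_L² ≤ C_P ||u'||_L².


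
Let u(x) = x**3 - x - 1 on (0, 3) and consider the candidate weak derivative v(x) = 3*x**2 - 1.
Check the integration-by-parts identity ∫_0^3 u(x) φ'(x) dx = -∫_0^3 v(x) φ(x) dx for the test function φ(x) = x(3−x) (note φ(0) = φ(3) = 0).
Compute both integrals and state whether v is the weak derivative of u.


LHS = -639/20, RHS = -639/20. Yes, v = u' weakly.

u(x) = x**3 - x - 1, classical derivative u'(x) = 3*x**2 - 1.
φ(x) = x(3−x), so φ'(x) = 3 - 2*x.
Note φ(0) = φ(3) = 0, so the boundary term u·φ vanishes.
LHS = ∫_0^3 u(x) φ'(x) dx = ∫_0^3 (-2*x^4 + 3*x^3 + 2*x^2 - x - 3) dx. Term by term:
  ∫_0^3 -2*x^4 dx = -486/5;  ∫_0^3 3*x^3 dx = 243/4;  ∫_0^3 2*x^2 dx = 18;
  ∫_0^3 -x dx = -9/2;  ∫_0^3 -3 dx = -9.
Sum: -486/5 + 243/4 + 18 − 9/2 − 9 = -639/20.
So LHS = -639/20.
∫_0^3 v(x) φ(x) dx = ∫_0^3 (-3*x^4 + 9*x^3 + x^2 - 3*x) dx. Term by term:
  ∫_0^3 -3*x^4 dx = -729/5;  ∫_0^3 9*x^3 dx = 729/4;  ∫_0^3 x^2 dx = 9;
  ∫_0^3 -3*x dx = -27/2.
Sum: -729/5 + 729/4 + 9 − 27/2 = 639/20.
So RHS = -∫_0^3 v(x) φ(x) dx = -639/20.
LHS = RHS, so the identity holds for this test φ.
Moreover u is smooth here and v(x) = u'(x) = 3*x**2 - 1 pointwise, so the identity holds for every test function. Hence v is the weak derivative of u.


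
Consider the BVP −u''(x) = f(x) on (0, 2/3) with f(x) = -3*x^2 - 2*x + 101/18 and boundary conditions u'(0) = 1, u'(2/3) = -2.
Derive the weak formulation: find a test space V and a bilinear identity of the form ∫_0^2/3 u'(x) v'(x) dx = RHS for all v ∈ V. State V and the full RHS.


V = H^1(0, 2/3) (v unrestricted at boundary; u is determined up to an additive constant); weak form: ∫_0^2/3 u'v' dx = ∫_0^2/3 (-3*x^2 - 2*x + 101/18) v dx − 2·v(2/3) − v(0) for all v ∈ V.

Multiply both sides by a test function v and integrate from 0 to 2/3:
  ∫_0^2/3 −u''(x) v(x) dx = ∫_0^2/3 f(x) v(x) dx.
Integrate the LHS by parts once:
  ∫_0^2/3 −u'' v dx = −[u'(x) v(x)]_0^2/3 + ∫_0^2/3 u'(x) v'(x) dx.
Thus ∫_0^2/3 u'(x) v'(x) dx = ∫_0^2/3 f(x) v(x) dx + [u'(x) v(x)]_0^2/3.
Choose V so that boundary terms are either known or forced to vanish.
u has inhomogeneous Neumann u'(0) = 1, u'(2/3) = -2. [u' v]_0^2/3 = (-2)·v(2/3) − (1)·v(0) = − 2·v(2/3) − v(0). Take V = H^1(0, 2/3); boundary term becomes part of RHS.
Weak formulation: find u (satisfying any essential BC) such that ∫_0^2/3 u'(x) v'(x) dx = ∫_0^2/3 f v dx − 2·v(2/3) − v(0) for all v ∈ V (Neumann data are natural BCs: they enter the RHS as boundary terms).
Substituting f(x) = -3*x^2 - 2*x + 101/18, the right-hand side is ∫_0^2/3 (-3*x^2 - 2*x + 101/18) v dx − 2·v(2/3) − v(0).
Compatibility check (pure Neumann): taking v ≡ 1 ∈ V gives 0 = ∫_0^2/3 f dx + (-2) − (1), i.e. ∫_0^2/3 f dx must equal u'(0) − u'(2/3) = 3. Indeed ∫_0^2/3 (-3*x^2 - 2*x + 101/18) dx = 3, so the data are compatible. The solution is then unique only up to an additive constant (fix it e.g. by requiring ∫_0^2/3 u dx = 0).


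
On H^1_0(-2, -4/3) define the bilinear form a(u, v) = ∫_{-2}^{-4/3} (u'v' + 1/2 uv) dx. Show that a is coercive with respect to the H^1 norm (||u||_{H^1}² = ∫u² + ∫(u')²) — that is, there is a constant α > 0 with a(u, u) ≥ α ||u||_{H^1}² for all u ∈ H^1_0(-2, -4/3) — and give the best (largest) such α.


α = (2 + 9*π^2)/(4 + 9*π^2)

Coercivity of a(·,·) on H^1_0(-2, -4/3) means a(u, u) ≥ α ||u||_{H^1}² for every u ∈ H^1_0.
The interval has length L = 2/3, and Poincaré/coercivity depend only on L. Here a(u, u) = ∫(u')² + (1/2)·∫u².
Here 0 < c = 1/2 < 1. The condition a(u,u) ≥ α||u||_{H^1}² reads (1−α)∫(u')² ≥ (α−c)∫u². Any admissible α is ≤ 1 (rapidly oscillating u have ∫u²/∫(u')² → 0), and α = 1 would force 0 ≥ (1−c)∫u², impossible since c < 1; so 1−α > 0. By the sharp Poincaré inequality on H^1_0 of an interval of length L, ∫(u')² ≥ (π/L)²∫u² with equality for the first sine mode sin(π(x−x₀)/L) (x₀ the left endpoint), so the inequality holds for all u iff (1−α)(π/L)² ≥ α − c, i.e. α ≤ ((π/L)² + c)/((π/L)² + 1) = (1 + c(L/π)²)/(1 + (L/π)²). With (π/L)² = 9*π^2/4 and c = 1/2, the largest admissible constant is α = ((π/L)² + c)/((π/L)² + 1).
Simplifying, α = (2 + 9*π^2)/(4 + 9*π^2).


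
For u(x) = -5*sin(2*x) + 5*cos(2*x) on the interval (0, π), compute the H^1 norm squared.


||u||_{H^1(0,π)}^2 = 125*π

u'(x) = -10*sin(2*x) - 10*cos(2*x).
Expand u² and (u')² and integrate term by term on (0, π), using: for integers n ≥ 1, ∫_0^π sin²(nx) dx = ∫_0^π cos²(nx) dx = π/2; for n ≠ n', ∫_0^π sin(nx)sin(n'x) dx = ∫_0^π cos(nx)cos(n'x) dx = 0; and by product-to-sum, ∫_0^π sin(nx)cos(n'x) dx = ½∫_0^π [sin((n+n')x) + sin((n−n')x)] dx, which is 0 when n+n' is even and 2n/(n²−n'²) when n+n' is odd (it need not vanish on (0, π)).
  u² squared terms: (-5)²·∫sin(2x)² dx = 25·π/2 = 25*π/2;  (5)²·∫cos(2x)² dx = 25·π/2 = 25*π/2.
  u² cross terms: 2·(-5)·(5)·∫sin(2x)·cos(2x) dx = -50·(0) = 0.
  So ∫_0^π u² dx = 25*π/2 + 25*π/2 + 0 = 25*π.
  (u')² squared terms: (-10)²·∫cos(2x)² dx = 100·π/2 = 50*π;  (-10)²·∫sin(2x)² dx = 100·π/2 = 50*π.
  (u')² cross terms: 2·(-10)·(-10)·∫cos(2x)·sin(2x) dx = 200·(0) = 0.
  So ∫_0^π (u')² dx = 50*π + 50*π + 0 = 100*π.
||u||_{H^1}^2 = (25*π) + (100*π) = 125*π.


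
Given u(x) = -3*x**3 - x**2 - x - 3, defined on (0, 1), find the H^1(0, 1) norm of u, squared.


||u||_{H^1}^2 = 6148/105

The H^1 norm (squared) on an interval (0, L) is
  ||u||_{H^1}^2 = ∫_0^L u(x)^2 dx + ∫_0^L u'(x)^2 dx.
Compute u'(x) = -9*x**2 - 2*x - 1.
Then u(x)^2 = 9*x**6 + 6*x**5 + 7*x**4 + 20*x**3 + 7*x**2 + 6*x + 9 and u'(x)^2 = 81*x**4 + 36*x**3 + 22*x**2 + 4*x + 1.
Integrate each monomial from 0 to 1 using ∫_0^1 c·x^n dx = c·1^(n+1)/(n+1):
  ∫_0^1 u(x)^2 dx = ∫_0^1 (9*x^6 + 6*x^5 + 7*x^4 + 20*x^3 + 7*x^2 + 6*x + 9) dx. Term by term:
    ∫_0^1 9*x^6 dx = 9/7;  ∫_0^1 6*x^5 dx = 1;  ∫_0^1 7*x^4 dx = 7/5;
    ∫_0^1 20*x^3 dx = 5;  ∫_0^1 7*x^2 dx = 7/3;  ∫_0^1 6*x dx = 3;
    ∫_0^1 9 dx = 9.
  Sum: 9/7 + 1 + 7/5 + 5 + 7/3 + 3 + 9 = 2417/105.
  ∫_0^1 u'(x)^2 dx = ∫_0^1 (81*x^4 + 36*x^3 + 22*x^2 + 4*x + 1) dx. Term by term:
    ∫_0^1 81*x^4 dx = 81/5;  ∫_0^1 36*x^3 dx = 9;  ∫_0^1 22*x^2 dx = 22/3;
    ∫_0^1 4*x dx = 2;  ∫_0^1 1 dx = 1.
  Sum: 81/5 + 9 + 22/3 + 2 + 1 = 533/15.
Adding: ||u||_{H^1}^2 = 2417/105 + 533/15 = 6148/105.


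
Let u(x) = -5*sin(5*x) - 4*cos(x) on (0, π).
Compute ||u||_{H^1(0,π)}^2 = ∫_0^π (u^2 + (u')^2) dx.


||u||_{H^1(0,π)}^2 = 341*π

u'(x) = 4*sin(x) - 25*cos(5*x).
Expand u² and (u')² and integrate term by term on (0, π), using: for integers n ≥ 1, ∫_0^π sin²(nx) dx = ∫_0^π cos²(nx) dx = π/2; for n ≠ n', ∫_0^π sin(nx)sin(n'x) dx = ∫_0^π cos(nx)cos(n'x) dx = 0; and by product-to-sum, ∫_0^π sin(nx)cos(n'x) dx = ½∫_0^π [sin((n+n')x) + sin((n−n')x)] dx, which is 0 when n+n' is even and 2n/(n²−n'²) when n+n' is odd (it need not vanish on (0, π)).
  u² squared terms: (-5)²·∫sin(5x)² dx = 25·π/2 = 25*π/2;  (-4)²·∫cos(x)² dx = 16·π/2 = 8*π.
  u² cross terms: 2·(-5)·(-4)·∫sin(5x)·cos(x) dx = 40·(0) = 0.
  So ∫_0^π u² dx = 25*π/2 + 8*π + 0 = 41*π/2.
  (u')² squared terms: (-25)²·∫cos(5x)² dx = 625·π/2 = 625*π/2;  (4)²·∫sin(x)² dx = 16·π/2 = 8*π.
  (u')² cross terms: 2·(-25)·(4)·∫cos(5x)·sin(x) dx = -200·(0) = 0.
  So ∫_0^π (u')² dx = 625*π/2 + 8*π + 0 = 641*π/2.
||u||_{H^1}^2 = (41*π/2) + (641*π/2) = 341*π.


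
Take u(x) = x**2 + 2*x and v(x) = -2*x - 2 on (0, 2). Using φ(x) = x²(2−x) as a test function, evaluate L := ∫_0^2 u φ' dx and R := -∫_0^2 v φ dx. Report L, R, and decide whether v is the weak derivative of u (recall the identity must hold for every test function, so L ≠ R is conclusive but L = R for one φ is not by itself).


LHS = -88/15, RHS = 88/15. No, v is not the weak derivative of u.

u(x) = x**2 + 2*x, classical derivative u'(x) = 2*x + 2.
φ(x) = x²(2−x), so φ'(x) = x*(4 - 3*x).
Note φ(0) = φ(2) = 0, so the boundary term u·φ vanishes.
LHS = ∫_0^2 u(x) φ'(x) dx = ∫_0^2 (-3*x^4 - 2*x^3 + 8*x^2) dx. Term by term:
  ∫_0^2 -3*x^4 dx = -96/5;  ∫_0^2 -2*x^3 dx = -8;  ∫_0^2 8*x^2 dx = 64/3.
Sum: -96/5 − 8 + 64/3 = -88/15.
So LHS = -88/15.
∫_0^2 v(x) φ(x) dx = ∫_0^2 (2*x^4 - 2*x^3 - 4*x^2) dx. Term by term:
  ∫_0^2 2*x^4 dx = 64/5;  ∫_0^2 -2*x^3 dx = -8;  ∫_0^2 -4*x^2 dx = -32/3.
Sum: 64/5 − 8 − 32/3 = -88/15.
So RHS = -∫_0^2 v(x) φ(x) dx = 88/15.
LHS − RHS = -176/15 ≠ 0, so the identity fails.
(For a valid weak derivative the identity must hold for EVERY test function, in particular this one. The failure shows v is NOT the weak derivative of u.)
Correct weak derivative would be u'(x) = 2*x + 2.


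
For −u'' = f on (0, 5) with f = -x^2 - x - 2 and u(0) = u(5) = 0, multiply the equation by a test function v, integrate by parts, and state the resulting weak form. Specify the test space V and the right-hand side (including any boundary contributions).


V = H^1_0(0, 5) (so v(0) = v(5) = 0); weak form: ∫_0^5 u'v' dx = ∫_0^5 (-x^2 - x - 2) v dx for all v ∈ V.

Multiply both sides by a test function v and integrate from 0 to 5:
  ∫_0^5 −u''(x) v(x) dx = ∫_0^5 f(x) v(x) dx.
Integrate the LHS by parts once:
  ∫_0^5 −u'' v dx = −[u'(x) v(x)]_0^5 + ∫_0^5 u'(x) v'(x) dx.
Thus ∫_0^5 u'(x) v'(x) dx = ∫_0^5 f(x) v(x) dx + [u'(x) v(x)]_0^5.
Choose V so that boundary terms are either known or forced to vanish.
u is Dirichlet: u(0) = u(5) = 0. Let V = H^1_0(0, 5); then v(0) = v(5) = 0, and [u' v]_0^5 = 0.
Weak formulation: find u (satisfying any essential BC) such that ∫_0^5 u'(x) v'(x) dx = ∫_0^5 f v dx for all v ∈ V.
Substituting f(x) = -x^2 - x - 2, the right-hand side is ∫_0^5 (-x^2 - x - 2) v dx.


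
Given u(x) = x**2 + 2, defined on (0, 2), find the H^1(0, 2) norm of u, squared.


||u||_{H^1}^2 = 536/15

The H^1 norm (squared) on an interval (0, L) is
  ||u||_{H^1}^2 = ∫_0^L u(x)^2 dx + ∫_0^L u'(x)^2 dx.
Compute u'(x) = 2*x.
Then u(x)^2 = x**4 + 4*x**2 + 4 and u'(x)^2 = 4*x**2.
Integrate each monomial from 0 to 2 using ∫_0^2 c·x^n dx = c·2^(n+1)/(n+1):
  ∫_0^2 u(x)^2 dx = ∫_0^2 (x^4 + 4*x^2 + 4) dx. Term by term:
    ∫_0^2 x^4 dx = 32/5;  ∫_0^2 4*x^2 dx = 32/3;  ∫_0^2 4 dx = 8.
  Sum: 32/5 + 32/3 + 8 = 376/15.
  ∫_0^2 u'(x)^2 dx = ∫_0^2 (4*x^2) dx. Term by term:
    ∫_0^2 4*x^2 dx = 32/3.
Adding: ||u||_{H^1}^2 = 376/15 + 32/3 = 536/15.


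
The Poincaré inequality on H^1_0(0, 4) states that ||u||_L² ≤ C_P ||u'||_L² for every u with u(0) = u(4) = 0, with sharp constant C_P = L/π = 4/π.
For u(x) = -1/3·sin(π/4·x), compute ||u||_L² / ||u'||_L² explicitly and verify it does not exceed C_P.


||u||_L² / ||u'||_L² = 4/π = C_P.

u(x) = -1/3·sin(π/4·x), so u'(x) = -π*cos(π*x/4)/12.
Writing u(x) = A·sin(kπx/L) with A = -1/3 and k = 1, use ∫_0^L sin²(kπx/L) dx = L/2 and ∫_0^L cos²(kπx/L) dx = L/2.
u² = 1/9·sin²(π/4·x) and (u')² = π^2/144·cos²(π/4·x), and each of sin², cos² integrates to L/2 = 2 over (0, 4).
∫_0^4 u² dx = 2/9, so ||u||_L² = sqrt(2)/3.
∫_0^4 (u')² dx = π^2/72, so ||u'||_L² = sqrt(2)*π/12.
Ratio ||u||_L² / ||u'||_L² = 4/π.
Sharp Poincaré constant on H^1_0(0, 4) is C_P = L/π = 4/π, achieved by sin(π/4·x).
This is the k = 1 eigenfunction (up to amplitude), so the ratio equals the sharp Poincaré constant exactly.


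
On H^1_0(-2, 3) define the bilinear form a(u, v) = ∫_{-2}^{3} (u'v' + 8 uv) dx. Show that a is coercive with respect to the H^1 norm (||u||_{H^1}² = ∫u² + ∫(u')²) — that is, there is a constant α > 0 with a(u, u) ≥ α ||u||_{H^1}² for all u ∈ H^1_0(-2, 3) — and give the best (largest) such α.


α = 1

Coercivity of a(·,·) on H^1_0(-2, 3) means a(u, u) ≥ α ||u||_{H^1}² for every u ∈ H^1_0.
The interval has length L = 5, and Poincaré/coercivity depend only on L. Here a(u, u) = ∫(u')² + (8)·∫u².
Here c = 8 ≥ 1, so a(u,u) = ∫(u')² + c∫u² ≥ ∫(u')² + ∫u² = ||u||_{H^1}², i.e. α = 1 works. No larger α is possible: a(u,u) ≥ α||u||_{H^1}² means (1−α)∫(u')² ≥ (α−c)∫u², and for the modes u_n = sin(nπ(x−x₀)/L) (x₀ the left endpoint) one has ∫u_n²/∫(u_n')² = (L/(nπ))² → 0, so a(u_n,u_n)/||u_n||_{H^1}² → 1. Hence the optimal constant is α = 1.
Therefore α = 1.


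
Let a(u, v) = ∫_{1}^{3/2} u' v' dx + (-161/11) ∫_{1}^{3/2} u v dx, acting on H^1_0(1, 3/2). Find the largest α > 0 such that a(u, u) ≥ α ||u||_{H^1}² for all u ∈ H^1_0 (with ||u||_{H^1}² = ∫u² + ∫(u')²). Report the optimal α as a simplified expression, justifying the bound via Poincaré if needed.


α = (-161 + 44*π^2)/(11*(1 + 4*π^2))

Coercivity of a(·,·) on H^1_0(1, 3/2) means a(u, u) ≥ α ||u||_{H^1}² for every u ∈ H^1_0.
The interval has length L = 1/2, and Poincaré/coercivity depend only on L. Here a(u, u) = ∫(u')² + (-161/11)·∫u².
Here c = -161/11 < 0 with |c| < (π/L)² = 4*π^2, so coercivity still holds. The condition a(u,u) ≥ α||u||_{H^1}² reads (1−α)∫(u')² ≥ (α−c)∫u². Any admissible α is ≤ 1 (rapidly oscillating u have ∫u²/∫(u')² → 0), and α = 1 would force 0 ≥ (1−c)∫u², impossible since c < 1; so 1−α > 0. By the sharp Poincaré inequality on H^1_0 of an interval of length L, ∫(u')² ≥ (π/L)²∫u² with equality for the first sine mode sin(π(x−x₀)/L) (x₀ the left endpoint), so the inequality holds for all u iff (1−α)(π/L)² ≥ α − c, i.e. α ≤ ((π/L)² + c)/((π/L)² + 1) = (1 + c(L/π)²)/(1 + (L/π)²). (Direct route, valid since c ≤ 0: Poincaré gives c∫u² ≥ c(L/π)²∫(u')², so a(u,u) ≥ (1 + c(L/π)²)∫(u')², while ||u||_{H^1}² ≤ (1 + (L/π)²)∫(u')²; dividing yields the same α.) With (π/L)² = 4*π^2 and c = -161/11, the largest admissible constant is α = ((π/L)² + c)/((π/L)² + 1).
Simplifying, α = (-161 + 44*π^2)/(11*(1 + 4*π^2)).


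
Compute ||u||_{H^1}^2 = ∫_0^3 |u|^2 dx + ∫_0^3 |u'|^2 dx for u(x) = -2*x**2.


||u||_{H^1}^2 = 1692/5

The H^1 norm (squared) on an interval (0, L) is
  ||u||_{H^1}^2 = ∫_0^L u(x)^2 dx + ∫_0^L u'(x)^2 dx.
Compute u'(x) = -4*x.
Then u(x)^2 = 4*x**4 and u'(x)^2 = 16*x**2.
Integrate each monomial from 0 to 3 using ∫_0^3 c·x^n dx = c·3^(n+1)/(n+1):
  ∫_0^3 u(x)^2 dx = ∫_0^3 (4*x^4) dx. Term by term:
    ∫_0^3 4*x^4 dx = 972/5.
  ∫_0^3 u'(x)^2 dx = ∫_0^3 (16*x^2) dx. Term by term:
    ∫_0^3 16*x^2 dx = 144.
Adding: ||u||_{H^1}^2 = 972/5 + 144 = 1692/5.


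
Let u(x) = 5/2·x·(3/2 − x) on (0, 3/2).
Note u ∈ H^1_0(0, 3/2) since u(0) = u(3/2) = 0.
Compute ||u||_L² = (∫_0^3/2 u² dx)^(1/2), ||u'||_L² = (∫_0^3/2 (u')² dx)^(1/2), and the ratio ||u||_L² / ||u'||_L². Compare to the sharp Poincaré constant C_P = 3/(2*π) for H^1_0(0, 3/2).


||u||_L² / ||u'||_L² = 3*sqrt(10)/20 < C_P = 3/(2*π).

u(x) = 5/2·x·(3/2 − x), so u'(x) = 15/4 - 5*x.
u(x) = 5/2·x·(3/2 − x) vanishes at x = 0 and x = 3/2, so u ∈ H^1_0(0, 3/2). Differentiate via the product rule and integrate the resulting polynomials term by term.
  ∫_0^3/2 u² dx = ∫_0^3/2 (25*x^4/4 - 75*x^3/4 + 225*x^2/16) dx. Term by term:
    ∫_0^3/2 25*x^4/4 dx = 1215/128;  ∫_0^3/2 -75*x^3/4 dx = -6075/256;  ∫_0^3/2 225*x^2/16 dx = 2025/128.
  Sum: 1215/128 − 6075/256 + 2025/128 = 405/256.
  ∫_0^3/2 (u')² dx = ∫_0^3/2 (25*x^2 - 75*x/2 + 225/16) dx. Term by term:
    ∫_0^3/2 25*x^2 dx = 225/8;  ∫_0^3/2 -75*x/2 dx = -675/16;  ∫_0^3/2 225/16 dx = 675/32.
  Sum: 225/8 − 675/16 + 675/32 = 225/32.
∫_0^3/2 u² dx = 405/256, so ||u||_L² = 9*sqrt(5)/16.
∫_0^3/2 (u')² dx = 225/32, so ||u'||_L² = 15*sqrt(2)/8.
Ratio ||u||_L² / ||u'||_L² = 3*sqrt(10)/20.
Sharp Poincaré constant on H^1_0(0, 3/2) is C_P = L/π = 3/(2*π), achieved by sin(2*π/3·x).
A polynomial bump cannot attain the sharp Poincaré constant (only the first sine eigenfunction does), so the ratio is strictly less than C_P, consistent with ||u||_L² ≤ C_P ||u'||_L².


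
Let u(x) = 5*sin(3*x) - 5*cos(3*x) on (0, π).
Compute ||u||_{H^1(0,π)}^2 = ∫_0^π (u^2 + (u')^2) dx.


||u||_{H^1(0,π)}^2 = 250*π

u'(x) = 15*sin(3*x) + 15*cos(3*x).
Expand u² and (u')² and integrate term by term on (0, π), using: for integers n ≥ 1, ∫_0^π sin²(nx) dx = ∫_0^π cos²(nx) dx = π/2; for n ≠ n', ∫_0^π sin(nx)sin(n'x) dx = ∫_0^π cos(nx)cos(n'x) dx = 0; and by product-to-sum, ∫_0^π sin(nx)cos(n'x) dx = ½∫_0^π [sin((n+n')x) + sin((n−n')x)] dx, which is 0 when n+n' is even and 2n/(n²−n'²) when n+n' is odd (it need not vanish on (0, π)).
  u² squared terms: (-5)²·∫cos(3x)² dx = 25·π/2 = 25*π/2;  (5)²·∫sin(3x)² dx = 25·π/2 = 25*π/2.
  u² cross terms: 2·(-5)·(5)·∫cos(3x)·sin(3x) dx = -50·(0) = 0.
  So ∫_0^π u² dx = 25*π/2 + 25*π/2 + 0 = 25*π.
  (u')² squared terms: (15)²·∫cos(3x)² dx = 225·π/2 = 225*π/2;  (15)²·∫sin(3x)² dx = 225·π/2 = 225*π/2.
  (u')² cross terms: 2·(15)·(15)·∫cos(3x)·sin(3x) dx = 450·(0) = 0.
  So ∫_0^π (u')² dx = 225*π/2 + 225*π/2 + 0 = 225*π.
||u||_{H^1}^2 = (25*π) + (225*π) = 250*π.


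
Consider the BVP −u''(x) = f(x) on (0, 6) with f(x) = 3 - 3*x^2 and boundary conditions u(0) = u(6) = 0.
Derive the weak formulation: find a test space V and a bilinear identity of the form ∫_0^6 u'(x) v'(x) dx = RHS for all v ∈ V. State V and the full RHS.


V = H^1_0(0, 6) (so v(0) = v(6) = 0); weak form: ∫_0^6 u'v' dx = ∫_0^6 (3 - 3*x^2) v dx for all v ∈ V.

Multiply both sides by a test function v and integrate from 0 to 6:
  ∫_0^6 −u''(x) v(x) dx = ∫_0^6 f(x) v(x) dx.
Integrate the LHS by parts once:
  ∫_0^6 −u'' v dx = −[u'(x) v(x)]_0^6 + ∫_0^6 u'(x) v'(x) dx.
Thus ∫_0^6 u'(x) v'(x) dx = ∫_0^6 f(x) v(x) dx + [u'(x) v(x)]_0^6.
Choose V so that boundary terms are either known or forced to vanish.
u is Dirichlet: u(0) = u(6) = 0. Let V = H^1_0(0, 6); then v(0) = v(6) = 0, and [u' v]_0^6 = 0.
Weak formulation: find u (satisfying any essential BC) such that ∫_0^6 u'(x) v'(x) dx = ∫_0^6 f v dx for all v ∈ V.
Substituting f(x) = 3 - 3*x^2, the right-hand side is ∫_0^6 (3 - 3*x^2) v dx.


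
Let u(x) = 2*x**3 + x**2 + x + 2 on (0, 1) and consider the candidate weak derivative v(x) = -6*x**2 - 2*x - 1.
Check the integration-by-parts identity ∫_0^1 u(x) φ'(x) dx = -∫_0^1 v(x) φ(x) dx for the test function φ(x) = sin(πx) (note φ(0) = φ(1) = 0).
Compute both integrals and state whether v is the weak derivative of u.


LHS = -10/π + 24/π^3, RHS = -24/π^3 + 10/π. No, v is not the weak derivative of u.

u(x) = 2*x**3 + x**2 + x + 2, classical derivative u'(x) = 6*x**2 + 2*x + 1.
φ(x) = sin(πx), so φ'(x) = π*cos(π*x).
Note φ(0) = φ(1) = 0, so the boundary term u·φ vanishes.
LHS = ∫_0^1 u(x) φ'(x) dx = ∫_0^1 (2*π*x^3*cos(π*x) + π*x^2*cos(π*x) + π*x*cos(π*x) + 2*π*cos(π*x)) dx. Term by term:
  ∫_0^1 2*π*cos(π*x) dx = 0;  ∫_0^1 π*x*cos(π*x) dx = -2/π;  ∫_0^1 π*x^2*cos(π*x) dx = -2/π;
  ∫_0^1 2*π*x^3*cos(π*x) dx = -6/π + 24/π^3.
Sum: 0 − 2/π − 2/π + -6/π + 24/π^3 = -10/π + 24/π^3.
So LHS = -10/π + 24/π^3.
∫_0^1 v(x) φ(x) dx = ∫_0^1 (-6*x^2*sin(π*x) - 2*x*sin(π*x) - sin(π*x)) dx. Term by term:
  ∫_0^1 -sin(π*x) dx = -2/π;  ∫_0^1 -6*x^2*sin(π*x) dx = -6/π + 24/π^3;  ∫_0^1 -2*x*sin(π*x) dx = -2/π.
Sum: -2/π + -6/π + 24/π^3 − 2/π = -10/π + 24/π^3.
So RHS = -∫_0^1 v(x) φ(x) dx = -24/π^3 + 10/π.
LHS − RHS = -20/π + 48/π^3 ≠ 0, so the identity fails.
(For a valid weak derivative the identity must hold for EVERY test function, in particular this one. The failure shows v is NOT the weak derivative of u.)
Correct weak derivative would be u'(x) = 6*x**2 + 2*x + 1.


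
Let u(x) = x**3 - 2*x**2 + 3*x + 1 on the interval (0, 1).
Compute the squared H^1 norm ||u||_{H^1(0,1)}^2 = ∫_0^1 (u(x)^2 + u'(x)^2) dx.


||u||_{H^1}^2 = 1843/210

The H^1 norm (squared) on an interval (0, L) is
  ||u||_{H^1}^2 = ∫_0^L u(x)^2 dx + ∫_0^L u'(x)^2 dx.
Compute u'(x) = 3*x**2 - 4*x + 3.
Then u(x)^2 = x**6 - 4*x**5 + 10*x**4 - 10*x**3 + 5*x**2 + 6*x + 1 and u'(x)^2 = 9*x**4 - 24*x**3 + 34*x**2 - 24*x + 9.
Integrate each monomial from 0 to 1 using ∫_0^1 c·x^n dx = c·1^(n+1)/(n+1):
  ∫_0^1 u(x)^2 dx = ∫_0^1 (x^6 - 4*x^5 + 10*x^4 - 10*x^3 + 5*x^2 + 6*x + 1) dx. Term by term:
    ∫_0^1 x^6 dx = 1/7;  ∫_0^1 -4*x^5 dx = -2/3;  ∫_0^1 10*x^4 dx = 2;
    ∫_0^1 -10*x^3 dx = -5/2;  ∫_0^1 5*x^2 dx = 5/3;  ∫_0^1 6*x dx = 3;
    ∫_0^1 1 dx = 1.
  Sum: 1/7 − 2/3 + 2 − 5/2 + 5/3 + 3 + 1 = 65/14.
  ∫_0^1 u'(x)^2 dx = ∫_0^1 (9*x^4 - 24*x^3 + 34*x^2 - 24*x + 9) dx. Term by term:
    ∫_0^1 9*x^4 dx = 9/5;  ∫_0^1 -24*x^3 dx = -6;  ∫_0^1 34*x^2 dx = 34/3;
    ∫_0^1 -24*x dx = -12;  ∫_0^1 9 dx = 9.
  Sum: 9/5 − 6 + 34/3 − 12 + 9 = 62/15.
Adding: ||u||_{H^1}^2 = 65/14 + 62/15 = 1843/210.


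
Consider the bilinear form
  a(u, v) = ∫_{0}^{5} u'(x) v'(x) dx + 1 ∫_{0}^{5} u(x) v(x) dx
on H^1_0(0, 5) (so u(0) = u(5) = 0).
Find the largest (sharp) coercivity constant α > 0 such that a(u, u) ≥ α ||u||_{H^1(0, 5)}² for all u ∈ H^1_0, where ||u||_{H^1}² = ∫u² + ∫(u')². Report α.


α = 1

Coercivity of a(·,·) on H^1_0(0, 5) means a(u, u) ≥ α ||u||_{H^1}² for every u ∈ H^1_0.
The interval has length L = 5, and Poincaré/coercivity depend only on L. Here a(u, u) = ∫(u')² + (1)·∫u².
Here c = 1 ≥ 1, so a(u,u) = ∫(u')² + c∫u² ≥ ∫(u')² + ∫u² = ||u||_{H^1}², i.e. α = 1 works. No larger α is possible: a(u,u) ≥ α||u||_{H^1}² means (1−α)∫(u')² ≥ (α−c)∫u², and for the modes u_n = sin(nπ(x−x₀)/L) (x₀ the left endpoint) one has ∫u_n²/∫(u_n')² = (L/(nπ))² → 0, so a(u_n,u_n)/||u_n||_{H^1}² → 1. Hence the optimal constant is α = 1.
Therefore α = 1.


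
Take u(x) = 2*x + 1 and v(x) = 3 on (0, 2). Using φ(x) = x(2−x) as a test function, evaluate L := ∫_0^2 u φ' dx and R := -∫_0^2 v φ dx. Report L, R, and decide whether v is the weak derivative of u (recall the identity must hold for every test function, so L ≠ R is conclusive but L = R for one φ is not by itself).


LHS = -8/3, RHS = -4. No, v is not the weak derivative of u.

u(x) = 2*x + 1, classical derivative u'(x) = 2.
φ(x) = x(2−x), so φ'(x) = 2 - 2*x.
Note φ(0) = φ(2) = 0, so the boundary term u·φ vanishes.
LHS = ∫_0^2 u(x) φ'(x) dx = ∫_0^2 (-4*x^2 + 2*x + 2) dx. Term by term:
  ∫_0^2 -4*x^2 dx = -32/3;  ∫_0^2 2*x dx = 4;  ∫_0^2 2 dx = 4.
Sum: -32/3 + 4 + 4 = -8/3.
So LHS = -8/3.
∫_0^2 v(x) φ(x) dx = ∫_0^2 (-3*x^2 + 6*x) dx. Term by term:
  ∫_0^2 -3*x^2 dx = -8;  ∫_0^2 6*x dx = 12.
Sum: -8 + 12 = 4.
So RHS = -∫_0^2 v(x) φ(x) dx = -4.
LHS − RHS = 4/3 ≠ 0, so the identity fails.
(For a valid weak derivative the identity must hold for EVERY test function, in particular this one. The failure shows v is NOT the weak derivative of u.)
Correct weak derivative would be u'(x) = 2.


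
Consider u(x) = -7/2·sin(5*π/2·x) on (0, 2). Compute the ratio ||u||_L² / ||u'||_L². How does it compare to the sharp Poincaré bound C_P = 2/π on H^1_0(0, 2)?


||u||_L² / ||u'||_L² = 2/(5*π) < C_P = 2/π.

u(x) = -7/2·sin(5*π/2·x), so u'(x) = -35*π*cos(5*π*x/2)/4.
Writing u(x) = A·sin(kπx/L) with A = -7/2 and k = 5, use ∫_0^L sin²(kπx/L) dx = L/2 and ∫_0^L cos²(kπx/L) dx = L/2.
u² = 49/4·sin²(5*π/2·x) and (u')² = 1225*π^2/16·cos²(5*π/2·x), and each of sin², cos² integrates to L/2 = 1 over (0, 2).
∫_0^2 u² dx = 49/4, so ||u||_L² = 7/2.
∫_0^2 (u')² dx = 1225*π^2/16, so ||u'||_L² = 35*π/4.
Ratio ||u||_L² / ||u'||_L² = 2/(5*π).
Sharp Poincaré constant on H^1_0(0, 2) is C_P = L/π = 2/π, achieved by sin(π/2·x).
This is the k = 5 harmonic; the ratio L/(kπ) is strictly less than C_P = L/π, consistent with the sharp inequality ||u||_L² ≤ C_P ||u'||_L².
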